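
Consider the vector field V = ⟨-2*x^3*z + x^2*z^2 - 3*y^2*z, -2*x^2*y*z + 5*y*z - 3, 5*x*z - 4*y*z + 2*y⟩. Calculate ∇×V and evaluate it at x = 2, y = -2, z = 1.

(-8, -25, 4)

(∇×V)₁ = ∂V₃/∂y − ∂V₂/∂z = 2*x^2*y - 5*y - 4*z + 2
(∇×V)₂ = ∂V₁/∂z − ∂V₃/∂x = -2*x^3 + 2*x^2*z - 3*y^2 - 5*z
(∇×V)₃ = ∂V₂/∂x − ∂V₁/∂y = -4*x*y*z + 6*y*z
∇×V = (2*x^2*y - 5*y - 4*z + 2, -2*x^3 + 2*x^2*z - 3*y^2 - 5*z, -4*x*y*z + 6*y*z)
At (2, -2, 1): (-8, -25, 4).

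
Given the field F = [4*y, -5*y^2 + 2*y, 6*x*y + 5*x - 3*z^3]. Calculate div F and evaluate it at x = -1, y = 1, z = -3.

∂F₁/∂x = 0
∂F₂/∂y = -10*y + 2
∂F₃/∂z = -9*z^2
∇·F = -10*y - 9*z^2 + 2
At (-1, 1, -3): -89.

-89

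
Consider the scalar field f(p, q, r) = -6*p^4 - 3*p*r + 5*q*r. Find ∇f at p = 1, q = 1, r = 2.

∂f/∂p = -24*p^3 - 3*r
∂f/∂q = 5*r
∂f/∂r = -3*p + 5*q
∇f = (-24*p^3 - 3*r, 5*r, -3*p + 5*q)
At (1, 1, 2): (-30, 10, 2).

(-30, 10, 2)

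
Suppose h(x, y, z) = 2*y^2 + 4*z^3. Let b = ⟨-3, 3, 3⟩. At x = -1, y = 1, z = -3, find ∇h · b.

336

∂h/∂x = 0
∂h/∂y = 4*y
∂h/∂z = 12*z^2
∇h at (-1, 1, -3) = (0, 4, 108)
∇h · b = (0)(-3) + (4)(3) + (108)(3) = 336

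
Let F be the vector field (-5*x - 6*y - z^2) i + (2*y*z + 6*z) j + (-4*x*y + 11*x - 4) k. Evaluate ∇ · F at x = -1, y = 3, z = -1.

-7

∂F₁/∂x = -5
∂F₂/∂y = 2*z
∂F₃/∂z = 0
∇·F = 2*z - 5
At (-1, 3, -1): -7.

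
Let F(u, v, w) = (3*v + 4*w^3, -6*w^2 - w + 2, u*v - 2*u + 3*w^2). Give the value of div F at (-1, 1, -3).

∂F₁/∂u = 0
∂F₂/∂v = 0
∂F₃/∂w = 6*w
∇·F = 6*w
At (-1, 1, -3): -18.

-18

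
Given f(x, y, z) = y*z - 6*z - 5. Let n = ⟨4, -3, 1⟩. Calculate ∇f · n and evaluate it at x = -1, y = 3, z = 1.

-6

∂f/∂x = 0
∂f/∂y = z
∂f/∂z = y - 6
∇f at (-1, 3, 1) = (0, 1, -3)
∇f · n = (0)(4) + (1)(-3) + (-3)(1) = -6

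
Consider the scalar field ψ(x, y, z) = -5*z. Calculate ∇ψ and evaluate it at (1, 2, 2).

(0, 0, -5)

∂ψ/∂x = 0
∂ψ/∂y = 0
∂ψ/∂z = -5
∇ψ = (0, 0, -5)
At (1, 2, 2): (0, 0, -5).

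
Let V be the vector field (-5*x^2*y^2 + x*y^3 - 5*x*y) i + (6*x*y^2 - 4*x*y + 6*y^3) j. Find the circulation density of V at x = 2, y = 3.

118

∂V₂/∂x = 6*y^2 - 4*y
∂V₁/∂y = -10*x^2*y + 3*x*y^2 - 5*x
Scalar curl = 10*x^2*y - 3*x*y^2 + 5*x + 6*y^2 - 4*y
At (2, 3): 118.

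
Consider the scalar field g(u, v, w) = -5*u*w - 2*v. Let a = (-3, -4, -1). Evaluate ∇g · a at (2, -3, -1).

∂g/∂u = -5*w
∂g/∂v = -2
∂g/∂w = -5*u
∇g at (2, -3, -1) = (5, -2, -10)
∇g · a = (5)(-3) + (-2)(-4) + (-10)(-1) = 3

3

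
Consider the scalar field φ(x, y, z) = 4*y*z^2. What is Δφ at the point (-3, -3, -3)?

-24

∂²φ/∂x² = 0
∂²φ/∂y² = 0
∂²φ/∂z² = 8*y
∇²φ = 8*y
At (-3, -3, -3): -24.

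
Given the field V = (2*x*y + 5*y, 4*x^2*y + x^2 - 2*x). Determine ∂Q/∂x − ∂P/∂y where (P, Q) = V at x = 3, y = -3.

-79

∂V₂/∂x = 8*x*y + 2*x - 2
∂V₁/∂y = 2*x + 5
Scalar curl = 8*x*y - 7
At (3, -3): -79.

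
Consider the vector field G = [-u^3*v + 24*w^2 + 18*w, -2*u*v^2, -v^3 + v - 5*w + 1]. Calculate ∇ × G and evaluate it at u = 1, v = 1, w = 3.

(-2, 162, -1)

(∇×G)₁ = ∂G₃/∂v − ∂G₂/∂w = -3*v^2 + 1
(∇×G)₂ = ∂G₁/∂w − ∂G₃/∂u = 48*w + 18
(∇×G)₃ = ∂G₂/∂u − ∂G₁/∂v = u^3 - 2*v^2
∇×G = (-3*v^2 + 1, 48*w + 18, u^3 - 2*v^2)
At (1, 1, 3): (-2, 162, -1).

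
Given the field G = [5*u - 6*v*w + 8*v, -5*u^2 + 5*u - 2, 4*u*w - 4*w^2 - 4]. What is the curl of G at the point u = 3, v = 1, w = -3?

(∇×G)₁ = ∂G₃/∂v − ∂G₂/∂w = 0
(∇×G)₂ = ∂G₁/∂w − ∂G₃/∂u = -6*v - 4*w
(∇×G)₃ = ∂G₂/∂u − ∂G₁/∂v = -10*u + 6*w - 3
∇×G = (0, -6*v - 4*w, -10*u + 6*w - 3)
At (3, 1, -3): (0, 6, -51).

(0, 6, -51)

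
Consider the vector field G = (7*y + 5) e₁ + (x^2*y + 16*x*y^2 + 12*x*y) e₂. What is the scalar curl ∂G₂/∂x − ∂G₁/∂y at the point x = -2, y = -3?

113

∂G₂/∂x = 2*x*y + 16*y^2 + 12*y
∂G₁/∂y = 7
Scalar curl = 2*x*y + 16*y^2 + 12*y - 7
At (-2, -3): 113.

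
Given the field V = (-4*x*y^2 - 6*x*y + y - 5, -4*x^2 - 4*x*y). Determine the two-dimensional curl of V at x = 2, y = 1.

7

∂V₂/∂x = -8*x - 4*y
∂V₁/∂y = -8*x*y - 6*x + 1
Scalar curl = 8*x*y - 2*x - 4*y - 1
At (2, 1): 7.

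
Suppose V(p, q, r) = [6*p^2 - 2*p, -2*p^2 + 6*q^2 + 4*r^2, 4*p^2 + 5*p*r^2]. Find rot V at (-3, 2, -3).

(∇×V)₁ = ∂V₃/∂q − ∂V₂/∂r = -8*r
(∇×V)₂ = ∂V₁/∂r − ∂V₃/∂p = -8*p - 5*r^2
(∇×V)₃ = ∂V₂/∂p − ∂V₁/∂q = -4*p
∇×V = (-8*r, -8*p - 5*r^2, -4*p)
At (-3, 2, -3): (24, -21, 12).

(24, -21, 12)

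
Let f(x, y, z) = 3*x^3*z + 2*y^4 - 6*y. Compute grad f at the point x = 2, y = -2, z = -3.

∂f/∂x = 9*x^2*z
∂f/∂y = 8*y^3 - 6
∂f/∂z = 3*x^3
∇f = (9*x^2*z, 8*y^3 - 6, 3*x^3)
At (2, -2, -3): (-108, -70, 24).

(-108, -70, 24)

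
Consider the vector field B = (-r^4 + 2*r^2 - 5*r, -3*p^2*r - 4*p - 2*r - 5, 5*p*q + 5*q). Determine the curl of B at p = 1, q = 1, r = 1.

(15, -10, -10)

(∇×B)₁ = ∂B₃/∂q − ∂B₂/∂r = 3*p^2 + 5*p + 7
(∇×B)₂ = ∂B₁/∂r − ∂B₃/∂p = -5*q - 4*r^3 + 4*r - 5
(∇×B)₃ = ∂B₂/∂p − ∂B₁/∂q = -6*p*r - 4
∇×B = (3*p^2 + 5*p + 7, -5*q - 4*r^3 + 4*r - 5, -6*p*r - 4)
At (1, 1, 1): (15, -10, -10).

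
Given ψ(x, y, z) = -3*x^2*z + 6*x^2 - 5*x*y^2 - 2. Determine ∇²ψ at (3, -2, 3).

-36

∂²ψ/∂x² = 6*(-z + 2)
∂²ψ/∂y² = -10*x
∂²ψ/∂z² = 0
∇²ψ = -10*x - 6*z + 12
At (3, -2, 3): -36.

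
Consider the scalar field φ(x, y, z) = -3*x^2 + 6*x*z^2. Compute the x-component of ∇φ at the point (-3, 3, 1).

(∇φ)_1 = ∂φ/∂x = -6*x + 6*z^2
At (-3, 3, 1): 24.

24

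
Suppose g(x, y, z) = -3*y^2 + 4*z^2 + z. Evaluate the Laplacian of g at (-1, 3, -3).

∂²g/∂x² = 0
∂²g/∂y² = -6
∂²g/∂z² = 8
∇²g = 2
At (-1, 3, -3): 2.

2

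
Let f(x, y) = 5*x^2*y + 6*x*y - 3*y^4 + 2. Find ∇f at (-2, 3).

∂f/∂x = 10*x*y + 6*y
∂f/∂y = 5*x^2 + 6*x - 12*y^3
∇f = (10*x*y + 6*y, 5*x^2 + 6*x - 12*y^3)
At (-2, 3): (-42, -316).

(-42, -316)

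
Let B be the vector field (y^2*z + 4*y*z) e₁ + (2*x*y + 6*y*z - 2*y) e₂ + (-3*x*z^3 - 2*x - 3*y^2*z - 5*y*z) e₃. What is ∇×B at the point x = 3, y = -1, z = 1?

(∇×B)₁ = ∂B₃/∂y − ∂B₂/∂z = -6*y*z - 6*y - 5*z
(∇×B)₂ = ∂B₁/∂z − ∂B₃/∂x = y^2 + 4*y + 3*z^3 + 2
(∇×B)₃ = ∂B₂/∂x − ∂B₁/∂y = -2*y*z + 2*y - 4*z
∇×B = (-6*y*z - 6*y - 5*z, y^2 + 4*y + 3*z^3 + 2, -2*y*z + 2*y - 4*z)
At (3, -1, 1): (7, 2, -4).

(7, 2, -4)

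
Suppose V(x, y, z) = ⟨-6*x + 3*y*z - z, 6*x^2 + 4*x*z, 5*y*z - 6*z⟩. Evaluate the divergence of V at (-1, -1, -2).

∂V₁/∂x = -6
∂V₂/∂y = 0
∂V₃/∂z = 5*y - 6
∇·V = 5*y - 12
At (-1, -1, -2): -17.

-17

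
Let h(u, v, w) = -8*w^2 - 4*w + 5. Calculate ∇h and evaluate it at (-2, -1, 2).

∂h/∂u = 0
∂h/∂v = 0
∂h/∂w = -16*w - 4
∇h = (0, 0, -16*w - 4)
At (-2, -1, 2): (0, 0, -36).

(0, 0, -36)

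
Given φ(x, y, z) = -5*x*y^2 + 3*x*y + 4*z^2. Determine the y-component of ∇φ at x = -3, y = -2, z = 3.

-69

(∇φ)_2 = ∂φ/∂y = -10*x*y + 3*x
At (-3, -2, 3): -69.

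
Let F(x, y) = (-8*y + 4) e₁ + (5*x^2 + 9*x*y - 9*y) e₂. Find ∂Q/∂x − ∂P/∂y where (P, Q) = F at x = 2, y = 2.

46

∂F₂/∂x = 10*x + 9*y
∂F₁/∂y = -8
Scalar curl = 10*x + 9*y + 8
At (2, 2): 46.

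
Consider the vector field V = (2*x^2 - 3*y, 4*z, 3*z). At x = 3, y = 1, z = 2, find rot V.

(-4, 0, 3)

(∇×V)₁ = ∂V₃/∂y − ∂V₂/∂z = -4
(∇×V)₂ = ∂V₁/∂z − ∂V₃/∂x = 0
(∇×V)₃ = ∂V₂/∂x − ∂V₁/∂y = 3
∇×V = (-4, 0, 3)
At (3, 1, 2): (-4, 0, 3).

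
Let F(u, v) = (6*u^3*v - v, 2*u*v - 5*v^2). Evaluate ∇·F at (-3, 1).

146

∂F₁/∂u = 18*u^2*v
∂F₂/∂v = 2*u - 10*v
∇·F = 18*u^2*v + 2*u - 10*v
At (-3, 1): 146.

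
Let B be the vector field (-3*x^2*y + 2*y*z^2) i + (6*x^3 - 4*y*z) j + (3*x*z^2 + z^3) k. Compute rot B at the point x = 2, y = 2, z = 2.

(8, 4, 76)

(∇×B)₁ = ∂B₃/∂y − ∂B₂/∂z = 4*y
(∇×B)₂ = ∂B₁/∂z − ∂B₃/∂x = 4*y*z - 3*z^2
(∇×B)₃ = ∂B₂/∂x − ∂B₁/∂y = 21*x^2 - 2*z^2
∇×B = (4*y, 4*y*z - 3*z^2, 21*x^2 - 2*z^2)
At (2, 2, 2): (8, 4, 76).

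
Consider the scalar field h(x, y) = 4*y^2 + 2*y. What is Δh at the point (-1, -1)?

8

∂²h/∂x² = 0
∂²h/∂y² = 8
∇²h = 8
At (-1, -1): 8.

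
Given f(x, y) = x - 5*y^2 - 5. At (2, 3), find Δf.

∂²f/∂x² = 0
∂²f/∂y² = -10
∇²f = -10
At (2, 3): -10.

-10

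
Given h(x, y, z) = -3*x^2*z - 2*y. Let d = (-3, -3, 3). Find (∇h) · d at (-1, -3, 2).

-39

∂h/∂x = -6*x*z
∂h/∂y = -2
∂h/∂z = -3*x^2
∇h at (-1, -3, 2) = (12, -2, -3)
∇h · d = (12)(-3) + (-2)(-3) + (-3)(3) = -39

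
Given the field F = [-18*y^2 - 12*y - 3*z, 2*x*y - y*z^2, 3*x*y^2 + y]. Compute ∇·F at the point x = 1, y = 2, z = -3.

-7

∂F₁/∂x = 0
∂F₂/∂y = 2*x - z^2
∂F₃/∂z = 0
∇·F = 2*x - z^2
At (1, 2, -3): -7.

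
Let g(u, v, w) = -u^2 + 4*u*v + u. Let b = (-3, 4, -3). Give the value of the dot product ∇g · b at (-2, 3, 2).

-83

∂g/∂u = -2*u + 4*v + 1
∂g/∂v = 4*u
∂g/∂w = 0
∇g at (-2, 3, 2) = (17, -8, 0)
∇g · b = (17)(-3) + (-8)(4) + (0)(-3) = -83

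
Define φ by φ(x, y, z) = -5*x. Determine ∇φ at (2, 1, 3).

∂φ/∂x = -5
∂φ/∂y = 0
∂φ/∂z = 0
∇φ = (-5, 0, 0)
At (2, 1, 3): (-5, 0, 0).

(-5, 0, 0)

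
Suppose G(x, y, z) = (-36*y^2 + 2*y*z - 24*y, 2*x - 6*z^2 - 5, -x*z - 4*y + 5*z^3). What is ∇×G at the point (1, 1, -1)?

(-16, 1, 100)

(∇×G)₁ = ∂G₃/∂y − ∂G₂/∂z = 12*z - 4
(∇×G)₂ = ∂G₁/∂z − ∂G₃/∂x = 2*y + z
(∇×G)₃ = ∂G₂/∂x − ∂G₁/∂y = 72*y - 2*z + 26
∇×G = (12*z - 4, 2*y + z, 72*y - 2*z + 26)
At (1, 1, -1): (-16, 1, 100).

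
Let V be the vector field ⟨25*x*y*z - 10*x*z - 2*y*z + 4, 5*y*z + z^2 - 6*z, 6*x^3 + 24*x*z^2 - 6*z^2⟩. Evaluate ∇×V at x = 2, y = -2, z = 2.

(12, -284, -96)

(∇×V)₁ = ∂V₃/∂y − ∂V₂/∂z = -5*y - 2*z + 6
(∇×V)₂ = ∂V₁/∂z − ∂V₃/∂x = -18*x^2 + 25*x*y - 10*x - 2*y - 24*z^2
(∇×V)₃ = ∂V₂/∂x − ∂V₁/∂y = -25*x*z + 2*z
∇×V = (-5*y - 2*z + 6, -18*x^2 + 25*x*y - 10*x - 2*y - 24*z^2, -25*x*z + 2*z)
At (2, -2, 2): (12, -284, -96).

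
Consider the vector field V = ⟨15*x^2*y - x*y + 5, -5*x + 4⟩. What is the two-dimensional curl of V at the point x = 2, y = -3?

-63

∂V₂/∂x = -5
∂V₁/∂y = 15*x^2 - x
Scalar curl = -15*x^2 + x - 5
At (2, -3): -63.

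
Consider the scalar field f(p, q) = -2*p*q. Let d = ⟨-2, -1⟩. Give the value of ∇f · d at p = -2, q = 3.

∂f/∂p = -2*q
∂f/∂q = -2*p
∇f at (-2, 3) = (-6, 4)
∇f · d = (-6)(-2) + (4)(-1) = 8

8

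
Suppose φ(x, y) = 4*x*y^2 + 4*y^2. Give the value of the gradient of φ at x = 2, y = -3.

∂φ/∂x = 4*y^2
∂φ/∂y = 8*x*y + 8*y
∇φ = (4*y^2, 8*x*y + 8*y)
At (2, -3): (36, -72).

(36, -72)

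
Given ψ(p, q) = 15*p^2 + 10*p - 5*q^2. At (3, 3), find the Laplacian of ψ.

20

∂²ψ/∂p² = 30
∂²ψ/∂q² = -10
∇²ψ = 20
At (3, 3): 20.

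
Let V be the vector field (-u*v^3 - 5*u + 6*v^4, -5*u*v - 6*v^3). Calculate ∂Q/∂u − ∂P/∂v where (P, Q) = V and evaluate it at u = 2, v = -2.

226

∂V₂/∂u = -5*v
∂V₁/∂v = -3*u*v^2 + 24*v^3
Scalar curl = 3*u*v^2 - 24*v^3 - 5*v
At (2, -2): 226.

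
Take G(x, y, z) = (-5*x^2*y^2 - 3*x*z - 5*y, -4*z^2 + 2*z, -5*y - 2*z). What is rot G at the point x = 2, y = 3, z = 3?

(17, -6, 125)

(∇×G)₁ = ∂G₃/∂y − ∂G₂/∂z = 8*z - 7
(∇×G)₂ = ∂G₁/∂z − ∂G₃/∂x = -3*x
(∇×G)₃ = ∂G₂/∂x − ∂G₁/∂y = 10*x^2*y + 5
∇×G = (8*z - 7, -3*x, 10*x^2*y + 5)
At (2, 3, 3): (17, -6, 125).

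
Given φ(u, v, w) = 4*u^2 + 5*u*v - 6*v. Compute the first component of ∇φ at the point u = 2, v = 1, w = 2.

(∇φ)_1 = ∂φ/∂u = 8*u + 5*v
At (2, 1, 2): 21.

21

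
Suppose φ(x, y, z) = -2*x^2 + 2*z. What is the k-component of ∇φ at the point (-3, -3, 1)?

2

(∇φ)_3 = ∂φ/∂z = 2
At (-3, -3, 1): 2.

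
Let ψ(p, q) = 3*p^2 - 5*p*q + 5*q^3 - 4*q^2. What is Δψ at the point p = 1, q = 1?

28

∂²ψ/∂p² = 6
∂²ψ/∂q² = 2*(15*q - 4)
∇²ψ = 30*q - 2
At (1, 1): 28.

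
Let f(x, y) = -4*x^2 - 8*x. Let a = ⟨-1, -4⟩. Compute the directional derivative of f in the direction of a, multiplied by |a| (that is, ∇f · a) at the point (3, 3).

∂f/∂x = -8*x - 8
∂f/∂y = 0
∇f at (3, 3) = (-32, 0)
∇f · a = (-32)(-1) + (0)(-4) = 32

32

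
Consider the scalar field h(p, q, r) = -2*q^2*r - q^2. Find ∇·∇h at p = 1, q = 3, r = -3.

∂²h/∂p² = 0
∂²h/∂q² = -2*(2*r + 1)
∂²h/∂r² = 0
∇²h = -4*r - 2
At (1, 3, -3): 10.

10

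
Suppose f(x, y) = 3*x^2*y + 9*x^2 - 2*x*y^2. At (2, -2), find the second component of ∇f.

28

(∇f)_2 = ∂f/∂y = 3*x^2 - 4*x*y
At (2, -2): 28.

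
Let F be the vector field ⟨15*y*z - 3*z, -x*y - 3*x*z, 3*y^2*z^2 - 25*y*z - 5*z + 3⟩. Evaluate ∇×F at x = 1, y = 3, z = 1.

(-4, 42, -21)

(∇×F)₁ = ∂F₃/∂y − ∂F₂/∂z = 3*x + 6*y*z^2 - 25*z
(∇×F)₂ = ∂F₁/∂z − ∂F₃/∂x = 15*y - 3
(∇×F)₃ = ∂F₂/∂x − ∂F₁/∂y = -y - 18*z
∇×F = (3*x + 6*y*z^2 - 25*z, 15*y - 3, -y - 18*z)
At (1, 3, 1): (-4, 42, -21).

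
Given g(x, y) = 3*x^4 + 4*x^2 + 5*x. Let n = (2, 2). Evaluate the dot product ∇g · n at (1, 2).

50

∂g/∂x = 12*x^3 + 8*x + 5
∂g/∂y = 0
∇g at (1, 2) = (25, 0)
∇g · n = (25)(2) + (0)(2) = 50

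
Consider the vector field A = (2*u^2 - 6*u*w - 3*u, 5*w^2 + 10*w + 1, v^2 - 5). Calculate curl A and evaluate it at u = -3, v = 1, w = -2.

(12, 18, 0)

(∇×A)₁ = ∂A₃/∂v − ∂A₂/∂w = 2*v - 10*w - 10
(∇×A)₂ = ∂A₁/∂w − ∂A₃/∂u = -6*u
(∇×A)₃ = ∂A₂/∂u − ∂A₁/∂v = 0
∇×A = (2*v - 10*w - 10, -6*u, 0)
At (-3, 1, -2): (12, 18, 0).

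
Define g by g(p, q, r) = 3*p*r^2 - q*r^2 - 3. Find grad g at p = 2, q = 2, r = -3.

∂g/∂p = 3*r^2
∂g/∂q = -r^2
∂g/∂r = 6*p*r - 2*q*r
∇g = (3*r^2, -r^2, 6*p*r - 2*q*r)
At (2, 2, -3): (27, -9, -24).

(27, -9, -24)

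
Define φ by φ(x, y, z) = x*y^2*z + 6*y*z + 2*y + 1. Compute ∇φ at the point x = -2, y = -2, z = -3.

(-12, -40, -20)

∂φ/∂x = y^2*z
∂φ/∂y = 2*x*y*z + 6*z + 2
∂φ/∂z = x*y^2 + 6*y
∇φ = (y^2*z, 2*x*y*z + 6*z + 2, x*y^2 + 6*y)
At (-2, -2, -3): (-12, -40, -20).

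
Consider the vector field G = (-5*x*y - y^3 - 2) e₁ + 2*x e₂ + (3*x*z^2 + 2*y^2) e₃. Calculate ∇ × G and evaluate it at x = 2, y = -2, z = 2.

(-8, -12, 24)

(∇×G)₁ = ∂G₃/∂y − ∂G₂/∂z = 4*y
(∇×G)₂ = ∂G₁/∂z − ∂G₃/∂x = -3*z^2
(∇×G)₃ = ∂G₂/∂x − ∂G₁/∂y = 5*x + 3*y^2 + 2
∇×G = (4*y, -3*z^2, 5*x + 3*y^2 + 2)
At (2, -2, 2): (-8, -12, 24).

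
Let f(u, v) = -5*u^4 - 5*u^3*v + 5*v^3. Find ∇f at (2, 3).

∂f/∂u = -20*u^3 - 15*u^2*v
∂f/∂v = -5*u^3 + 15*v^2
∇f = (-20*u^3 - 15*u^2*v, -5*u^3 + 15*v^2)
At (2, 3): (-340, 95).

(-340, 95)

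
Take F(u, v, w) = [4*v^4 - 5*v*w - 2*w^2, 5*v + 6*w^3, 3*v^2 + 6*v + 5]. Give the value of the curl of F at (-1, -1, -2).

(-72, 13, 6)

(∇×F)₁ = ∂F₃/∂v − ∂F₂/∂w = 6*v - 18*w^2 + 6
(∇×F)₂ = ∂F₁/∂w − ∂F₃/∂u = -5*v - 4*w
(∇×F)₃ = ∂F₂/∂u − ∂F₁/∂v = -16*v^3 + 5*w
∇×F = (6*v - 18*w^2 + 6, -5*v - 4*w, -16*v^3 + 5*w)
At (-1, -1, -2): (-72, 13, 6).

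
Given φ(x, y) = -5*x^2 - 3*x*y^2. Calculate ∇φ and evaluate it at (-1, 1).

∂φ/∂x = -10*x - 3*y^2
∂φ/∂y = -6*x*y
∇φ = (-10*x - 3*y^2, -6*x*y)
At (-1, 1): (7, 6).

(7, 6)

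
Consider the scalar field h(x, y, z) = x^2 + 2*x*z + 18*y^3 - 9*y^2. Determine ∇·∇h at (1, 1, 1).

92

∂²h/∂x² = 2
∂²h/∂y² = 18*(6*y - 1)
∂²h/∂z² = 0
∇²h = 108*y - 16
At (1, 1, 1): 92.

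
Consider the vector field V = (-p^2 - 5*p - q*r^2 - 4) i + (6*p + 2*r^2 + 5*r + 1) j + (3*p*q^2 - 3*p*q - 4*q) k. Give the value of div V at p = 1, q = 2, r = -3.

-7

∂V₁/∂p = -2*p - 5
∂V₂/∂q = 0
∂V₃/∂r = 0
∇·V = -2*p - 5
At (1, 2, -3): -7.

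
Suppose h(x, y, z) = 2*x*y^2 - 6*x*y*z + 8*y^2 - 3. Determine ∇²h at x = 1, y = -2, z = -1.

20

∂²h/∂x² = 0
∂²h/∂y² = 4*(x + 4)
∂²h/∂z² = 0
∇²h = 4*x + 16
At (1, -2, -1): 20.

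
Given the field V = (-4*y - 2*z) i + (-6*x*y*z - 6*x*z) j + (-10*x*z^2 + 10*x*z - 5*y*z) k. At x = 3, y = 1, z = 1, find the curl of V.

(31, -2, -8)

(∇×V)₁ = ∂V₃/∂y − ∂V₂/∂z = 6*x*y + 6*x - 5*z
(∇×V)₂ = ∂V₁/∂z − ∂V₃/∂x = 10*z^2 - 10*z - 2
(∇×V)₃ = ∂V₂/∂x − ∂V₁/∂y = -6*y*z - 6*z + 4
∇×V = (6*x*y + 6*x - 5*z, 10*z^2 - 10*z - 2, -6*y*z - 6*z + 4)
At (3, 1, 1): (31, -2, -8).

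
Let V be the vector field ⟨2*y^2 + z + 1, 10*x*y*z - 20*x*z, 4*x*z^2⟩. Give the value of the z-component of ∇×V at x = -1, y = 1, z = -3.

26

(∇×V)_3 = ∂V₂/∂x − ∂V₁/∂y
= 10*y*z - 20*z − (4*y)
= 10*y*z - 4*y - 20*z
At (-1, 1, -3): 26.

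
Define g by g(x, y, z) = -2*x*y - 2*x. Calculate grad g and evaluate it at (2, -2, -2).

(2, -4, 0)

∂g/∂x = -2*y - 2
∂g/∂y = -2*x
∂g/∂z = 0
∇g = (-2*y - 2, -2*x, 0)
At (2, -2, -2): (2, -4, 0).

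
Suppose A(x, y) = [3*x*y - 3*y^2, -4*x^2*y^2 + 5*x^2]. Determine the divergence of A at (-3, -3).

∂A₁/∂x = 3*y
∂A₂/∂y = -8*x^2*y
∇·A = -8*x^2*y + 3*y
At (-3, -3): 207.

207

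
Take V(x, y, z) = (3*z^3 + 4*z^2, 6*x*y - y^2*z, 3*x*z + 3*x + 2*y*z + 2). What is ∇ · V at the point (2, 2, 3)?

10

∂V₁/∂x = 0
∂V₂/∂y = 6*x - 2*y*z
∂V₃/∂z = 3*x + 2*y
∇·V = 9*x - 2*y*z + 2*y
At (2, 2, 3): 10.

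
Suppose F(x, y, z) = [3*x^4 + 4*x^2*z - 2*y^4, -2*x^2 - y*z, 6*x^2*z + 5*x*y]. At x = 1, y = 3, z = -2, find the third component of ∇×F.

212

(∇×F)_3 = ∂F₂/∂x − ∂F₁/∂y
= -4*x − (-8*y^3)
= -4*x + 8*y^3
At (1, 3, -2): 212.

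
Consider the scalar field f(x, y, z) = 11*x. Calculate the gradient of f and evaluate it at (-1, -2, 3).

∂f/∂x = 11
∂f/∂y = 0
∂f/∂z = 0
∇f = (11, 0, 0)
At (-1, -2, 3): (11, 0, 0).

(11, 0, 0)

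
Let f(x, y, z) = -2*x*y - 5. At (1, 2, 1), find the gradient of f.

(-4, -2, 0)

∂f/∂x = -2*y
∂f/∂y = -2*x
∂f/∂z = 0
∇f = (-2*y, -2*x, 0)
At (1, 2, 1): (-4, -2, 0).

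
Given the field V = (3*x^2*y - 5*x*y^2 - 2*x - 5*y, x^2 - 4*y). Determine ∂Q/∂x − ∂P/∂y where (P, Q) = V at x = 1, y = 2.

∂V₂/∂x = 2*x
∂V₁/∂y = 3*x^2 - 10*x*y - 5
Scalar curl = -3*x^2 + 10*x*y + 2*x + 5
At (1, 2): 24.

24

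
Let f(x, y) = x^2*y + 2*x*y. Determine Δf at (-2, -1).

-2

∂²f/∂x² = 2*y
∂²f/∂y² = 0
∇²f = 2*y
At (-2, -1): -2.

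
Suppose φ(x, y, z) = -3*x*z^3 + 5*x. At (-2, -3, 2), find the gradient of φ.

∂φ/∂x = -3*z^3 + 5
∂φ/∂y = 0
∂φ/∂z = -9*x*z^2
∇φ = (-3*z^3 + 5, 0, -9*x*z^2)
At (-2, -3, 2): (-19, 0, 72).

(-19, 0, 72)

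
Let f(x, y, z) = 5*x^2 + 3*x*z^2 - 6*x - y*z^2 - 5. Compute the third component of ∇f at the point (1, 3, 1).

(∇f)_3 = ∂f/∂z = 6*x*z - 2*y*z
At (1, 3, 1): 0.

0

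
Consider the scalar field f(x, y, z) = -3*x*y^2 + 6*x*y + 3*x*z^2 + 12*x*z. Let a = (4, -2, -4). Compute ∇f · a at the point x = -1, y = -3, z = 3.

240

∂f/∂x = -3*y^2 + 6*y + 3*z^2 + 12*z
∂f/∂y = -6*x*y + 6*x
∂f/∂z = 6*x*z + 12*x
∇f at (-1, -3, 3) = (18, -24, -30)
∇f · a = (18)(4) + (-24)(-2) + (-30)(-4) = 240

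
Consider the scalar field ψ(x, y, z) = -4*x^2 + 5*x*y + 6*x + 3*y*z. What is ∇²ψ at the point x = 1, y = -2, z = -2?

∂²ψ/∂x² = -8
∂²ψ/∂y² = 0
∂²ψ/∂z² = 0
∇²ψ = -8
At (1, -2, -2): -8.

-8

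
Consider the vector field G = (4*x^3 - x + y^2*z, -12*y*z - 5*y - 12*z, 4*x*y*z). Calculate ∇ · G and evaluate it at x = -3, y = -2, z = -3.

162

∂G₁/∂x = 12*x^2 - 1
∂G₂/∂y = -12*z - 5
∂G₃/∂z = 4*x*y
∇·G = 12*x^2 + 4*x*y - 12*z - 6
At (-3, -2, -3): 162.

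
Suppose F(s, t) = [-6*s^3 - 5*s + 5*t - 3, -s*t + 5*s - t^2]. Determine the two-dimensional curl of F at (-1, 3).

-3

∂F₂/∂s = -t + 5
∂F₁/∂t = 5
Scalar curl = -t
At (-1, 3): -3.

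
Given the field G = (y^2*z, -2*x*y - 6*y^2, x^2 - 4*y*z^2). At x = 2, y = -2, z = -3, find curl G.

(∇×G)₁ = ∂G₃/∂y − ∂G₂/∂z = -4*z^2
(∇×G)₂ = ∂G₁/∂z − ∂G₃/∂x = -2*x + y^2
(∇×G)₃ = ∂G₂/∂x − ∂G₁/∂y = -2*y*z - 2*y
∇×G = (-4*z^2, -2*x + y^2, -2*y*z - 2*y)
At (2, -2, -3): (-36, 0, -8).

(-36, 0, -8)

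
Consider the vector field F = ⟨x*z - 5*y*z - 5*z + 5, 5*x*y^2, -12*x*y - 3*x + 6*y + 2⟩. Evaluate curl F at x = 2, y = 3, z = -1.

(-18, 21, 40)

(∇×F)₁ = ∂F₃/∂y − ∂F₂/∂z = -12*x + 6
(∇×F)₂ = ∂F₁/∂z − ∂F₃/∂x = x + 7*y - 2
(∇×F)₃ = ∂F₂/∂x − ∂F₁/∂y = 5*y^2 + 5*z
∇×F = (-12*x + 6, x + 7*y - 2, 5*y^2 + 5*z)
At (2, 3, -1): (-18, 21, 40).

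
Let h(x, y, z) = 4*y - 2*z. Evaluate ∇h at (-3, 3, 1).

∂h/∂x = 0
∂h/∂y = 4
∂h/∂z = -2
∇h = (0, 4, -2)
At (-3, 3, 1): (0, 4, -2).

(0, 4, -2)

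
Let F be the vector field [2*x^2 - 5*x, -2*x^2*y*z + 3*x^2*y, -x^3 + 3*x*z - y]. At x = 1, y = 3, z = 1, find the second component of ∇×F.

(∇×F)_2 = ∂F₁/∂z − ∂F₃/∂x
= 0 − (-3*x^2 + 3*z)
= 3*x^2 - 3*z
At (1, 3, 1): 0.

0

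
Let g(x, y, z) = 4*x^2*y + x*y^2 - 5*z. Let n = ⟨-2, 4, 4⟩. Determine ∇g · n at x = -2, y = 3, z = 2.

74

∂g/∂x = 8*x*y + y^2
∂g/∂y = 4*x^2 + 2*x*y
∂g/∂z = -5
∇g at (-2, 3, 2) = (-39, 4, -5)
∇g · n = (-39)(-2) + (4)(4) + (-5)(4) = 74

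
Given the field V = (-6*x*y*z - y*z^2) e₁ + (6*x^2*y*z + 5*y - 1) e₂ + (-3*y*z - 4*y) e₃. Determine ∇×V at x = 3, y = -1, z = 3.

(∇×V)₁ = ∂V₃/∂y − ∂V₂/∂z = -6*x^2*y - 3*z - 4
(∇×V)₂ = ∂V₁/∂z − ∂V₃/∂x = -6*x*y - 2*y*z
(∇×V)₃ = ∂V₂/∂x − ∂V₁/∂y = 12*x*y*z + 6*x*z + z^2
∇×V = (-6*x^2*y - 3*z - 4, -6*x*y - 2*y*z, 12*x*y*z + 6*x*z + z^2)
At (3, -1, 3): (41, 24, -45).

(41, 24, -45)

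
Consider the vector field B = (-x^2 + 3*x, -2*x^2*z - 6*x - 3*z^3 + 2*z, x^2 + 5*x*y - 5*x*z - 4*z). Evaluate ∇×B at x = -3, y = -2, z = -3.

(82, 1, -42)

(∇×B)₁ = ∂B₃/∂y − ∂B₂/∂z = 2*x^2 + 5*x + 9*z^2 - 2
(∇×B)₂ = ∂B₁/∂z − ∂B₃/∂x = -2*x - 5*y + 5*z
(∇×B)₃ = ∂B₂/∂x − ∂B₁/∂y = -4*x*z - 6
∇×B = (2*x^2 + 5*x + 9*z^2 - 2, -2*x - 5*y + 5*z, -4*x*z - 6)
At (-3, -2, -3): (82, 1, -42).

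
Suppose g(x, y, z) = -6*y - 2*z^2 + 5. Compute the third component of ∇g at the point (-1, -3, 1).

-4

(∇g)_3 = ∂g/∂z = -4*z
At (-1, -3, 1): -4.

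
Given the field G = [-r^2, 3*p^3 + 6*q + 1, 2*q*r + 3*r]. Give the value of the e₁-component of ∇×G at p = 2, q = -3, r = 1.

(∇×G)_1 = ∂G₃/∂q − ∂G₂/∂r
= 2*r − (0)
= 2*r
At (2, -3, 1): 2.

2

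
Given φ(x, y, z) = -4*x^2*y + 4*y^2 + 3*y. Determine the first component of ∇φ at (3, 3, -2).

(∇φ)_1 = ∂φ/∂x = -8*x*y
At (3, 3, -2): -72.

-72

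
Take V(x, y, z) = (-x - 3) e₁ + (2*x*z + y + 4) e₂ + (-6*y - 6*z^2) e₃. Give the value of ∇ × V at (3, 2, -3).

(-12, 0, -6)

(∇×V)₁ = ∂V₃/∂y − ∂V₂/∂z = -2*x - 6
(∇×V)₂ = ∂V₁/∂z − ∂V₃/∂x = 0
(∇×V)₃ = ∂V₂/∂x − ∂V₁/∂y = 2*z
∇×V = (-2*x - 6, 0, 2*z)
At (3, 2, -3): (-12, 0, -6).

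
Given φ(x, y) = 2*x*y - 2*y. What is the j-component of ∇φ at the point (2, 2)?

(∇φ)_2 = ∂φ/∂y = 2*x - 2
At (2, 2): 2.

2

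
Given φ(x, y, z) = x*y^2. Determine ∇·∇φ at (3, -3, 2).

6

∂²φ/∂x² = 0
∂²φ/∂y² = 2*x
∂²φ/∂z² = 0
∇²φ = 2*x
At (3, -3, 2): 6.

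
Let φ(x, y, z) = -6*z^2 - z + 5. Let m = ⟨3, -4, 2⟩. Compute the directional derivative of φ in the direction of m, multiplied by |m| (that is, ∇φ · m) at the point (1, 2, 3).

-74

∂φ/∂x = 0
∂φ/∂y = 0
∂φ/∂z = -12*z - 1
∇φ at (1, 2, 3) = (0, 0, -37)
∇φ · m = (0)(3) + (0)(-4) + (-37)(2) = -74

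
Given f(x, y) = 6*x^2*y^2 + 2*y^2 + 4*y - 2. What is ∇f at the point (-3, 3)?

(-324, 340)

∂f/∂x = 12*x*y^2
∂f/∂y = 12*x^2*y + 4*y + 4
∇f = (12*x*y^2, 12*x^2*y + 4*y + 4)
At (-3, 3): (-324, 340).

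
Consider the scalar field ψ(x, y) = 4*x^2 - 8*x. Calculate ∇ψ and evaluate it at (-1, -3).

∂ψ/∂x = 8*x - 8
∂ψ/∂y = 0
∇ψ = (8*x - 8, 0)
At (-1, -3): (-16, 0).

(-16, 0)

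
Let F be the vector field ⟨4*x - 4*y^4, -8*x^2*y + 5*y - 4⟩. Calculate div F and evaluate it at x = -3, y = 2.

∂F₁/∂x = 4
∂F₂/∂y = -8*x^2 + 5
∇·F = -8*x^2 + 9
At (-3, 2): -63.

-63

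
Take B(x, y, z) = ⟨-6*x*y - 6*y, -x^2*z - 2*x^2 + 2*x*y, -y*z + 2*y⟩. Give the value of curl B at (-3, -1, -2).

(13, 0, -14)

(∇×B)₁ = ∂B₃/∂y − ∂B₂/∂z = x^2 - z + 2
(∇×B)₂ = ∂B₁/∂z − ∂B₃/∂x = 0
(∇×B)₃ = ∂B₂/∂x − ∂B₁/∂y = -2*x*z + 2*x + 2*y + 6
∇×B = (x^2 - z + 2, 0, -2*x*z + 2*x + 2*y + 6)
At (-3, -1, -2): (13, 0, -14).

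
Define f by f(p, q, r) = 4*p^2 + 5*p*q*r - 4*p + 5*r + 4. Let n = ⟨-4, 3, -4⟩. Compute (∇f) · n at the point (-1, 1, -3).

∂f/∂p = 8*p + 5*q*r - 4
∂f/∂q = 5*p*r
∂f/∂r = 5*p*q + 5
∇f at (-1, 1, -3) = (-27, 15, 0)
∇f · n = (-27)(-4) + (15)(3) + (0)(-4) = 153

153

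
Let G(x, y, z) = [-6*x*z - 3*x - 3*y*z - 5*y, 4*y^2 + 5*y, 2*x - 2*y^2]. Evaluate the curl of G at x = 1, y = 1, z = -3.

(-4, -11, -4)

(∇×G)₁ = ∂G₃/∂y − ∂G₂/∂z = -4*y
(∇×G)₂ = ∂G₁/∂z − ∂G₃/∂x = -6*x - 3*y - 2
(∇×G)₃ = ∂G₂/∂x − ∂G₁/∂y = 3*z + 5
∇×G = (-4*y, -6*x - 3*y - 2, 3*z + 5)
At (1, 1, -3): (-4, -11, -4).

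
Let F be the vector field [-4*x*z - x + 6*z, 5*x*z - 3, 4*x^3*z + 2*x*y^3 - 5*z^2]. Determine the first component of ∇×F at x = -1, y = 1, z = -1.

(∇×F)_1 = ∂F₃/∂y − ∂F₂/∂z
= 6*x*y^2 − (5*x)
= 6*x*y^2 - 5*x
At (-1, 1, -1): -1.

-1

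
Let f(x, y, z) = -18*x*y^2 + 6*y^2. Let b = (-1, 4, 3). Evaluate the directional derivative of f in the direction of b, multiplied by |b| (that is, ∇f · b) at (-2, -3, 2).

-846

∂f/∂x = -18*y^2
∂f/∂y = -36*x*y + 12*y
∂f/∂z = 0
∇f at (-2, -3, 2) = (-162, -252, 0)
∇f · b = (-162)(-1) + (-252)(4) + (0)(3) = -846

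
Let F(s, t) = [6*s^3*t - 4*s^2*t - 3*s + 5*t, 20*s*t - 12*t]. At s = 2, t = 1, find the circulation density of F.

-17

∂F₂/∂s = 20*t
∂F₁/∂t = 6*s^3 - 4*s^2 + 5
Scalar curl = -6*s^3 + 4*s^2 + 20*t - 5
At (2, 1): -17.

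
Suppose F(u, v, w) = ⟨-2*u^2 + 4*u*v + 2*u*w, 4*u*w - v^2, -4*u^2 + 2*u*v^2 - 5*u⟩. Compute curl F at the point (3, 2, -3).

(12, 27, -24)

(∇×F)₁ = ∂F₃/∂v − ∂F₂/∂w = 4*u*v - 4*u
(∇×F)₂ = ∂F₁/∂w − ∂F₃/∂u = 10*u - 2*v^2 + 5
(∇×F)₃ = ∂F₂/∂u − ∂F₁/∂v = -4*u + 4*w
∇×F = (4*u*v - 4*u, 10*u - 2*v^2 + 5, -4*u + 4*w)
At (3, 2, -3): (12, 27, -24).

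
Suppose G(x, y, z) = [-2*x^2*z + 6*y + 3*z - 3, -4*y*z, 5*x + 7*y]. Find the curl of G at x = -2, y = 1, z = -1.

(∇×G)₁ = ∂G₃/∂y − ∂G₂/∂z = 4*y + 7
(∇×G)₂ = ∂G₁/∂z − ∂G₃/∂x = -2*x^2 - 2
(∇×G)₃ = ∂G₂/∂x − ∂G₁/∂y = -6
∇×G = (4*y + 7, -2*x^2 - 2, -6)
At (-2, 1, -1): (11, -10, -6).

(11, -10, -6)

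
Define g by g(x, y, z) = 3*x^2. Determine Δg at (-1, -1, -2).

∂²g/∂x² = 6
∂²g/∂y² = 0
∂²g/∂z² = 0
∇²g = 6
At (-1, -1, -2): 6.

6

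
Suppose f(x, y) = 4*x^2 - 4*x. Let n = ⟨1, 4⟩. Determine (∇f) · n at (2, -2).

∂f/∂x = 8*x - 4
∂f/∂y = 0
∇f at (2, -2) = (12, 0)
∇f · n = (12)(1) + (0)(4) = 12

12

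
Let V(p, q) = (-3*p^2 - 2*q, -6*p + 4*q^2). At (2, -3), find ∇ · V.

-36

∂V₁/∂p = -6*p
∂V₂/∂q = 8*q
∇·V = -6*p + 8*q
At (2, -3): -36.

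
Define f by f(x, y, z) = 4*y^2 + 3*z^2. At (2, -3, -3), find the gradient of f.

(0, -24, -18)

∂f/∂x = 0
∂f/∂y = 8*y
∂f/∂z = 6*z
∇f = (0, 8*y, 6*z)
At (2, -3, -3): (0, -24, -18).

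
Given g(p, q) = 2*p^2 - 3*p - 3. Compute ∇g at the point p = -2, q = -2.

∂g/∂p = 4*p - 3
∂g/∂q = 0
∇g = (4*p - 3, 0)
At (-2, -2): (-11, 0).

(-11, 0)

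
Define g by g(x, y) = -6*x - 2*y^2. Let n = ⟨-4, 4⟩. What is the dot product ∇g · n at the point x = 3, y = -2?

∂g/∂x = -6
∂g/∂y = -4*y
∇g at (3, -2) = (-6, 8)
∇g · n = (-6)(-4) + (8)(4) = 56

56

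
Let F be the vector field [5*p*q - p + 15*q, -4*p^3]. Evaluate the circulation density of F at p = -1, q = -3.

-22

∂F₂/∂p = -12*p^2
∂F₁/∂q = 5*p + 15
Scalar curl = -12*p^2 - 5*p - 15
At (-1, -3): -22.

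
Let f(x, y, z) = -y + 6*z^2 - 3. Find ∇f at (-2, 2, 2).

∂f/∂x = 0
∂f/∂y = -1
∂f/∂z = 12*z
∇f = (0, -1, 12*z)
At (-2, 2, 2): (0, -1, 24).

(0, -1, 24)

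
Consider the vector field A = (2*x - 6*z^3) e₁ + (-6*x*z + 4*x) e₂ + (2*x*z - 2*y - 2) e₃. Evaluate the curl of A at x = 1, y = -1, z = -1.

(∇×A)₁ = ∂A₃/∂y − ∂A₂/∂z = 6*x - 2
(∇×A)₂ = ∂A₁/∂z − ∂A₃/∂x = -18*z^2 - 2*z
(∇×A)₃ = ∂A₂/∂x − ∂A₁/∂y = -6*z + 4
∇×A = (6*x - 2, -18*z^2 - 2*z, -6*z + 4)
At (1, -1, -1): (4, -16, 10).

(4, -16, 10)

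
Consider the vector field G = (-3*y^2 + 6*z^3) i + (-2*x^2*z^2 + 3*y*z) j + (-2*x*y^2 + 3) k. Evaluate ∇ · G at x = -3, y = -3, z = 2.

6

∂G₁/∂x = 0
∂G₂/∂y = 3*z
∂G₃/∂z = 0
∇·G = 3*z
At (-3, -3, 2): 6.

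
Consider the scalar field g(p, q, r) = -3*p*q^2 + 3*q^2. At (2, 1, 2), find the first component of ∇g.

(∇g)_1 = ∂g/∂p = -3*q^2
At (2, 1, 2): -3.

-3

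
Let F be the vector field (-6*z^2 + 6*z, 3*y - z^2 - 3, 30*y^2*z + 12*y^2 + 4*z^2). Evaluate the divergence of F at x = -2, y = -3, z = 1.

281

∂F₁/∂x = 0
∂F₂/∂y = 3
∂F₃/∂z = 30*y^2 + 8*z
∇·F = 30*y^2 + 8*z + 3
At (-2, -3, 1): 281.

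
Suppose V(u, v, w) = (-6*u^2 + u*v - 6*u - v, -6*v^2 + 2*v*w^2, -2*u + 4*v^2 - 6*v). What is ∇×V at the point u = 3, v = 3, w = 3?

(-18, 2, -2)

(∇×V)₁ = ∂V₃/∂v − ∂V₂/∂w = -4*v*w + 8*v - 6
(∇×V)₂ = ∂V₁/∂w − ∂V₃/∂u = 2
(∇×V)₃ = ∂V₂/∂u − ∂V₁/∂v = -u + 1
∇×V = (-4*v*w + 8*v - 6, 2, -u + 1)
At (3, 3, 3): (-18, 2, -2).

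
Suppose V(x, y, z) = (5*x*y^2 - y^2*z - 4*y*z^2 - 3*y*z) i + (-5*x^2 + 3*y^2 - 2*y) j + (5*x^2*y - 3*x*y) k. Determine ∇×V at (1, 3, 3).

(∇×V)₁ = ∂V₃/∂y − ∂V₂/∂z = 5*x^2 - 3*x
(∇×V)₂ = ∂V₁/∂z − ∂V₃/∂x = -10*x*y - y^2 - 8*y*z
(∇×V)₃ = ∂V₂/∂x − ∂V₁/∂y = -10*x*y - 10*x + 2*y*z + 4*z^2 + 3*z
∇×V = (5*x^2 - 3*x, -10*x*y - y^2 - 8*y*z, -10*x*y - 10*x + 2*y*z + 4*z^2 + 3*z)
At (1, 3, 3): (2, -111, 23).

(2, -111, 23)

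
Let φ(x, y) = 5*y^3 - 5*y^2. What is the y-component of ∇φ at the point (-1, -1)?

25

(∇φ)_2 = ∂φ/∂y = 15*y^2 - 10*y
At (-1, -1): 25.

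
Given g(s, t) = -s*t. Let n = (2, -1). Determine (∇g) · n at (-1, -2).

∂g/∂s = -t
∂g/∂t = -s
∇g at (-1, -2) = (2, 1)
∇g · n = (2)(2) + (1)(-1) = 3

3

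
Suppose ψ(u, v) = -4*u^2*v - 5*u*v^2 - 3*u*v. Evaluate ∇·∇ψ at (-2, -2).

36

∂²ψ/∂u² = -8*v
∂²ψ/∂v² = -10*u
∇²ψ = -10*u - 8*v
At (-2, -2): 36.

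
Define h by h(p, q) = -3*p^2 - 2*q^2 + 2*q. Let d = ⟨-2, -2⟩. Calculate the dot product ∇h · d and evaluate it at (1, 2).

∂h/∂p = -6*p
∂h/∂q = -4*q + 2
∇h at (1, 2) = (-6, -6)
∇h · d = (-6)(-2) + (-6)(-2) = 24

24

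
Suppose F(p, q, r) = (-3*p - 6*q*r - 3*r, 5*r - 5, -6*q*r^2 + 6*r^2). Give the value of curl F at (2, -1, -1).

(-11, 3, -6)

(∇×F)₁ = ∂F₃/∂q − ∂F₂/∂r = -6*r^2 - 5
(∇×F)₂ = ∂F₁/∂r − ∂F₃/∂p = -6*q - 3
(∇×F)₃ = ∂F₂/∂p − ∂F₁/∂q = 6*r
∇×F = (-6*r^2 - 5, -6*q - 3, 6*r)
At (2, -1, -1): (-11, 3, -6).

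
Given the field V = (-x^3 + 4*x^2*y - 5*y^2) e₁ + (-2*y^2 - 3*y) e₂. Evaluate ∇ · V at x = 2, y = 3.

21

∂V₁/∂x = -3*x^2 + 8*x*y
∂V₂/∂y = -4*y - 3
∇·V = -3*x^2 + 8*x*y - 4*y - 3
At (2, 3): 21.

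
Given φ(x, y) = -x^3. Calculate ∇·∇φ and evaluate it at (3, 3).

-18

∂²φ/∂x² = -6*x
∂²φ/∂y² = 0
∇²φ = -6*x
At (3, 3): -18.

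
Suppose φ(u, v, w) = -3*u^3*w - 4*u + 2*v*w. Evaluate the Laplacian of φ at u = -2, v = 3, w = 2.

∂²φ/∂u² = -18*u*w
∂²φ/∂v² = 0
∂²φ/∂w² = 0
∇²φ = -18*u*w
At (-2, 3, 2): 72.

72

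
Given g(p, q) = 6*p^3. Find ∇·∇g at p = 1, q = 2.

36

∂²g/∂p² = 36*p
∂²g/∂q² = 0
∇²g = 36*p
At (1, 2): 36.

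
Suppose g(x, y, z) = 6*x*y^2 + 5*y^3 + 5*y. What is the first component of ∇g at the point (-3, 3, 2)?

54

(∇g)_1 = ∂g/∂x = 6*y^2
At (-3, 3, 2): 54.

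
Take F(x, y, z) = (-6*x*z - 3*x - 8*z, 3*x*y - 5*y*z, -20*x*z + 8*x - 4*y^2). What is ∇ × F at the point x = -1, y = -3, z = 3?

(∇×F)₁ = ∂F₃/∂y − ∂F₂/∂z = -3*y
(∇×F)₂ = ∂F₁/∂z − ∂F₃/∂x = -6*x + 20*z - 16
(∇×F)₃ = ∂F₂/∂x − ∂F₁/∂y = 3*y
∇×F = (-3*y, -6*x + 20*z - 16, 3*y)
At (-1, -3, 3): (9, 50, -9).

(9, 50, -9)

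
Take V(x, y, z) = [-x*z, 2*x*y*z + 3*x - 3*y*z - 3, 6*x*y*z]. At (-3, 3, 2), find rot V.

(-9, -33, 15)

(∇×V)₁ = ∂V₃/∂y − ∂V₂/∂z = -2*x*y + 6*x*z + 3*y
(∇×V)₂ = ∂V₁/∂z − ∂V₃/∂x = -x - 6*y*z
(∇×V)₃ = ∂V₂/∂x − ∂V₁/∂y = 2*y*z + 3
∇×V = (-2*x*y + 6*x*z + 3*y, -x - 6*y*z, 2*y*z + 3)
At (-3, 3, 2): (-9, -33, 15).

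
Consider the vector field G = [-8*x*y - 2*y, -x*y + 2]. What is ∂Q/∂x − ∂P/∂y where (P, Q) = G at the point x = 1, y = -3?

13

∂G₂/∂x = -y
∂G₁/∂y = -8*x - 2
Scalar curl = 8*x - y + 2
At (1, -3): 13.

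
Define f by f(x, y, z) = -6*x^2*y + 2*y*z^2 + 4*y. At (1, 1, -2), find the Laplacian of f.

∂²f/∂x² = -12*y
∂²f/∂y² = 0
∂²f/∂z² = 4*y
∇²f = -8*y
At (1, 1, -2): -8.

-8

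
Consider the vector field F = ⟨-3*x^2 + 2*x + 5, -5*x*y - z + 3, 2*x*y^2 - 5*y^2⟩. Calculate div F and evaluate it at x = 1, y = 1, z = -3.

-9

∂F₁/∂x = -6*x + 2
∂F₂/∂y = -5*x
∂F₃/∂z = 0
∇·F = -11*x + 2
At (1, 1, -3): -9.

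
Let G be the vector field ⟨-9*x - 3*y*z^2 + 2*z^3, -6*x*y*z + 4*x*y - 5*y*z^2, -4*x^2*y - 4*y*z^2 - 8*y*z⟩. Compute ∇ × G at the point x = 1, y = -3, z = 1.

(∇×G)₁ = ∂G₃/∂y − ∂G₂/∂z = -4*x^2 + 6*x*y + 10*y*z - 4*z^2 - 8*z
(∇×G)₂ = ∂G₁/∂z − ∂G₃/∂x = 8*x*y - 6*y*z + 6*z^2
(∇×G)₃ = ∂G₂/∂x − ∂G₁/∂y = -6*y*z + 4*y + 3*z^2
∇×G = (-4*x^2 + 6*x*y + 10*y*z - 4*z^2 - 8*z, 8*x*y - 6*y*z + 6*z^2, -6*y*z + 4*y + 3*z^2)
At (1, -3, 1): (-64, 0, 9).

(-64, 0, 9)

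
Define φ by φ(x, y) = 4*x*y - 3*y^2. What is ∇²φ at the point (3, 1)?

∂²φ/∂x² = 0
∂²φ/∂y² = -6
∇²φ = -6
At (3, 1): -6.

-6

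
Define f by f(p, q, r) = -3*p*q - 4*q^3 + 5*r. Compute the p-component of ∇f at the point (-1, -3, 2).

(∇f)_1 = ∂f/∂p = -3*q
At (-1, -3, 2): 9.

9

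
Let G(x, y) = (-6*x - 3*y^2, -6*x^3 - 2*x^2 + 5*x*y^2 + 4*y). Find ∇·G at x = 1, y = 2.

18

∂G₁/∂x = -6
∂G₂/∂y = 10*x*y + 4
∇·G = 10*x*y - 2
At (1, 2): 18.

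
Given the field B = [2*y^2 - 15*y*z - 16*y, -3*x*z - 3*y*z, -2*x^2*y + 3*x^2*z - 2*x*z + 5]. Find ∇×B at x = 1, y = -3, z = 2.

(-8, 25, 52)

(∇×B)₁ = ∂B₃/∂y − ∂B₂/∂z = -2*x^2 + 3*x + 3*y
(∇×B)₂ = ∂B₁/∂z − ∂B₃/∂x = 4*x*y - 6*x*z - 15*y + 2*z
(∇×B)₃ = ∂B₂/∂x − ∂B₁/∂y = -4*y + 12*z + 16
∇×B = (-2*x^2 + 3*x + 3*y, 4*x*y - 6*x*z - 15*y + 2*z, -4*y + 12*z + 16)
At (1, -3, 2): (-8, 25, 52).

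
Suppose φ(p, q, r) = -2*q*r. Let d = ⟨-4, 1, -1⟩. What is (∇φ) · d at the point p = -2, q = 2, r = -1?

6

∂φ/∂p = 0
∂φ/∂q = -2*r
∂φ/∂r = -2*q
∇φ at (-2, 2, -1) = (0, 2, -4)
∇φ · d = (0)(-4) + (2)(1) + (-4)(-1) = 6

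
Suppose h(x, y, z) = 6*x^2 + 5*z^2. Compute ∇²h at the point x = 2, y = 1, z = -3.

∂²h/∂x² = 12
∂²h/∂y² = 0
∂²h/∂z² = 10
∇²h = 22
At (2, 1, -3): 22.

22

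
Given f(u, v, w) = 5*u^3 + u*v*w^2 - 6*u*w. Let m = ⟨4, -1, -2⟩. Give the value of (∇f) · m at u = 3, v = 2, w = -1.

∂f/∂u = 15*u^2 + v*w^2 - 6*w
∂f/∂v = u*w^2
∂f/∂w = 2*u*v*w - 6*u
∇f at (3, 2, -1) = (143, 3, -30)
∇f · m = (143)(4) + (3)(-1) + (-30)(-2) = 629

629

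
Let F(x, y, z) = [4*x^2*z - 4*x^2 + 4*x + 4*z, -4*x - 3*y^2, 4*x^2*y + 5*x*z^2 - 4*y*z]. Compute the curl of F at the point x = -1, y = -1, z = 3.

(∇×F)₁ = ∂F₃/∂y − ∂F₂/∂z = 4*x^2 - 4*z
(∇×F)₂ = ∂F₁/∂z − ∂F₃/∂x = 4*x^2 - 8*x*y - 5*z^2 + 4
(∇×F)₃ = ∂F₂/∂x − ∂F₁/∂y = -4
∇×F = (4*x^2 - 4*z, 4*x^2 - 8*x*y - 5*z^2 + 4, -4)
At (-1, -1, 3): (-8, -45, -4).

(-8, -45, -4)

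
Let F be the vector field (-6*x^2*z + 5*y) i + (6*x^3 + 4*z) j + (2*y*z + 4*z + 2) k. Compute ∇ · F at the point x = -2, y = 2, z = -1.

∂F₁/∂x = -12*x*z
∂F₂/∂y = 0
∂F₃/∂z = 2*y + 4
∇·F = -12*x*z + 2*y + 4
At (-2, 2, -1): -16.

-16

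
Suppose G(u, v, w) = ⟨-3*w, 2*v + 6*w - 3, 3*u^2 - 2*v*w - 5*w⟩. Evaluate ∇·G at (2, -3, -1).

∂G₁/∂u = 0
∂G₂/∂v = 2
∂G₃/∂w = -2*v - 5
∇·G = -2*v - 3
At (2, -3, -1): 3.

3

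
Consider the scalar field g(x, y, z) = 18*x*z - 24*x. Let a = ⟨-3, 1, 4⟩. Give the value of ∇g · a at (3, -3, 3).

126

∂g/∂x = 18*z - 24
∂g/∂y = 0
∂g/∂z = 18*x
∇g at (3, -3, 3) = (30, 0, 54)
∇g · a = (30)(-3) + (0)(1) + (54)(4) = 126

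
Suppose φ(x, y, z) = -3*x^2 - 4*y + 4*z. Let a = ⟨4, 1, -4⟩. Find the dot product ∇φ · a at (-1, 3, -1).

4

∂φ/∂x = -6*x
∂φ/∂y = -4
∂φ/∂z = 4
∇φ at (-1, 3, -1) = (6, -4, 4)
∇φ · a = (6)(4) + (-4)(1) + (4)(-4) = 4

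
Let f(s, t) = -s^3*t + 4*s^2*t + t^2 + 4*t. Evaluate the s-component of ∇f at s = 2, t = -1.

(∇f)_1 = ∂f/∂s = -3*s^2*t + 8*s*t
At (2, -1): -4.

-4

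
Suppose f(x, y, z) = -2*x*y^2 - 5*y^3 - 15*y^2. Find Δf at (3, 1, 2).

-72

∂²f/∂x² = 0
∂²f/∂y² = -2*(2*x + 15*y + 15)
∂²f/∂z² = 0
∇²f = -4*x - 30*y - 30
At (3, 1, 2): -72.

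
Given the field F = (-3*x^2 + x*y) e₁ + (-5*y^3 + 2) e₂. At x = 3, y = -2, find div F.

∂F₁/∂x = -6*x + y
∂F₂/∂y = -15*y^2
∇·F = -6*x - 15*y^2 + y
At (3, -2): -80.

-80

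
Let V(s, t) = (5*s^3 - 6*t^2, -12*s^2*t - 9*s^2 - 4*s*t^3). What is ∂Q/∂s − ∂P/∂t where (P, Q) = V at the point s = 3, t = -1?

∂V₂/∂s = -24*s*t - 18*s - 4*t^3
∂V₁/∂t = -12*t
Scalar curl = -24*s*t - 18*s - 4*t^3 + 12*t
At (3, -1): 10.

10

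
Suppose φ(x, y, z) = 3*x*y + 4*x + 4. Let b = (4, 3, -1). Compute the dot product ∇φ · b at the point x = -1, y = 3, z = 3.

43

∂φ/∂x = 3*y + 4
∂φ/∂y = 3*x
∂φ/∂z = 0
∇φ at (-1, 3, 3) = (13, -3, 0)
∇φ · b = (13)(4) + (-3)(3) + (0)(-1) = 43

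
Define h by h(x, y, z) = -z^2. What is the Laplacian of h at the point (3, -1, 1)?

-2

∂²h/∂x² = 0
∂²h/∂y² = 0
∂²h/∂z² = -2
∇²h = -2
At (3, -1, 1): -2.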